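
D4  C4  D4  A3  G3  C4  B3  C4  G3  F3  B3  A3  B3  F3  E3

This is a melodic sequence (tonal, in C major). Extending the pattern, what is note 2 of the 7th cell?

With 5-note cells, note 2 of each statement runs C4, B3, A3.
Each moves down a 2nd. Continuing: G3 → F3 → E3 → D3.

D3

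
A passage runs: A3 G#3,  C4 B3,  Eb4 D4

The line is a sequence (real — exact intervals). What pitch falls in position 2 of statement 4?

The unit is 2 notes. Position-2 pitches of the 3 shown cells: G#3, B3, D4.
From D4, up a 3rd gives F4.

F4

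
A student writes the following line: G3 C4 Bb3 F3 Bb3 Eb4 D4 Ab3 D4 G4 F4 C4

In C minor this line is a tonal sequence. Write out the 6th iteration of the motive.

C5 F5 Eb5 Bb4

Unit = 4 notes; the statements start on G3, Bb3, D4, moving up a 3rd each time.
Continuing the starts: F4 → Ab4 → C5.
From C5 the diatonic shape gives C5 F5 Eb5 Bb4.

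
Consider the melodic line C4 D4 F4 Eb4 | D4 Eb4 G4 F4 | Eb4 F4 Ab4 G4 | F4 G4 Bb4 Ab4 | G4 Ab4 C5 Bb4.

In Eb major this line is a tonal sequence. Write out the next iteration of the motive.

Ab4 Bb4 D5 C5

The 4-note cells begin on C4, D4, Eb4, F4, G4 — each up a 2nd from the last.
Statement 6 starts on Ab4 and keeps the same diatonic contour: Ab4 Bb4 D5 C5.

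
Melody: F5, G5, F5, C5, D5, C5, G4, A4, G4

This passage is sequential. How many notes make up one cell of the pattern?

3

Try groups of 3 (3 cells in 9 notes):
F5 G5 F5 | C5 D5 C5 | G4 A4 G4
Every group is a transposition down a 4th of the one before; no shorter unit works.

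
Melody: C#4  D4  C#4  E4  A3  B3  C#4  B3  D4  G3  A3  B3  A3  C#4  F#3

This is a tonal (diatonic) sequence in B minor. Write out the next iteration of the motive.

G3 A3 G3 B3 E3

With a 5-note motive the entries are C#4, B3, A3, each down a 2nd from the previous.
From G3 the diatonic shape gives G3 A3 G3 B3 E3.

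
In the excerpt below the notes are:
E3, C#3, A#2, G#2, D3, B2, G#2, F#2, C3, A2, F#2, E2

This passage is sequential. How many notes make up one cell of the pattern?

4

Try groups of 4 (3 cells in 12 notes):
E3 C#3 A#2 G#2 | D3 B2 G#2 F#2 | C3 A2 F#2 E2
Each cell is the previous one down a 2nd — so the unit is 4 notes.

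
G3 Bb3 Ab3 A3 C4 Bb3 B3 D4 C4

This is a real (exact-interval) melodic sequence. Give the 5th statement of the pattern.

Unit = 3 notes; the statements start on G3, A3, B3, moving up a 2nd each time.
Continuing the starts: C#4 → D#4.
Statement 5 starts on D#4 and keeps the same exact contour: D#4 F#4 E4.

D#4 F#4 E4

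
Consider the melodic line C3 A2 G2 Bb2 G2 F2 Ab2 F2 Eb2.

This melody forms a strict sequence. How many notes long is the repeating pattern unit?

3

Try groups of 3 (3 cells in 9 notes):
C3 A2 G2 | Bb2 G2 F2 | Ab2 F2 Eb2
Each cell is the previous one down a 2nd — so the unit is 3 notes.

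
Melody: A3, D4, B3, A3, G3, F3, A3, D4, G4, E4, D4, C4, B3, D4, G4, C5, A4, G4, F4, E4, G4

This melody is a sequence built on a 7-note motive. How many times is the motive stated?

21 notes in groups of 7 gives 21/7 = 3 statements.
Starts: A3, D4, G4 — each up a 4th.

3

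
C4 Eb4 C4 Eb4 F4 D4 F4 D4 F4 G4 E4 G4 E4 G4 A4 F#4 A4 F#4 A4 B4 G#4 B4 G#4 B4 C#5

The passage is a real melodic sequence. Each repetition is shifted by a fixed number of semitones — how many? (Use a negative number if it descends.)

With a 5-note motive the entries are C4, D4, E4, F#4, G#4, each up a 2nd from the previous.
Counting half-steps from C4 to D4: 2.

2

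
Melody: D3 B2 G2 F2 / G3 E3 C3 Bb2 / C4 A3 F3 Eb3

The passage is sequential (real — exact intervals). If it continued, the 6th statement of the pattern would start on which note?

Eb5

The 4-note cells begin on D3, G3, C4 — each up a 4th from the last.
Extending the heads up a 4th: F4 → Bb4 → Eb5.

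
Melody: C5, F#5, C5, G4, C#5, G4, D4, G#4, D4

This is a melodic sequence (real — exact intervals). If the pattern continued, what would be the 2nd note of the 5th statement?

A#3

The unit is 3 notes. Position-2 pitches of the 3 shown cells: F#5, C#5, G#4.
Carrying that down a 4th forward: D#4 → A#3.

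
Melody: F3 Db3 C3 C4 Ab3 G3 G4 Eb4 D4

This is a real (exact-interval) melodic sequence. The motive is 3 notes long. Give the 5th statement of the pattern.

A5 F5 E5

The 3-note cells begin on F3, C4, G4 — each up a 5th from the last.
Extending up a 5th: D5 → A5.
From A5 the exact shape gives A5 F5 E5.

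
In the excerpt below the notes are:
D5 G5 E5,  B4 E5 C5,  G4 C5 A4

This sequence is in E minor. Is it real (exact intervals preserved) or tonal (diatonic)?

Every note is diatonic to E minor.
Cell 1 has -3 semitones from note 2 to 3, but cell 2 has -4 — the interval quality changes while the contour stays the same, which is the hallmark of a tonal sequence.

tonal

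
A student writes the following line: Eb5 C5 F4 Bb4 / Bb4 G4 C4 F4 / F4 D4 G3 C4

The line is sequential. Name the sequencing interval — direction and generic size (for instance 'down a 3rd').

The 4-note cells begin on Eb5, Bb4, F4 — each down a 4th from the last.
Eb5 to Bb4 is down a 4th.

down a 4th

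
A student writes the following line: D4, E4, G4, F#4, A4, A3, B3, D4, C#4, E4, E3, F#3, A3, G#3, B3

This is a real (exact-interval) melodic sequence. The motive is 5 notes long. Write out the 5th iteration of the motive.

F#2 G#2 B2 A#2 C#3

The 5-note cells begin on D4, A3, E3 — each down a 4th from the last.
Continuing the starts: B2 → F#2.
From F#2 the exact shape gives F#2 G#2 B2 A#2 C#3.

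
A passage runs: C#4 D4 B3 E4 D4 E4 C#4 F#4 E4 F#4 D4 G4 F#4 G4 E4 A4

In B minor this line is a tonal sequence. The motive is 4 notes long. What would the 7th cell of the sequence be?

Unit = 4 notes; the statements start on C#4, D4, E4, F#4, moving up a 2nd each time.
Continuing the starts: G4 → A4 → B4.
So cell 7 is B4 C#5 A4 D5.

B4 C#5 A4 D5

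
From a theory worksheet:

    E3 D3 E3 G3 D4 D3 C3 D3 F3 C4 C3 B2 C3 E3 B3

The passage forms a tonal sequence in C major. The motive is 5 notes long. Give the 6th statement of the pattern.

G2 F2 G2 B2 F3

With a 5-note motive the entries are E3, D3, C3, each down a 2nd from the previous.
Carrying on: B2 → A2 → G2.
Statement 6 starts on G2 and keeps the same diatonic contour: G2 F2 G2 B2 F3.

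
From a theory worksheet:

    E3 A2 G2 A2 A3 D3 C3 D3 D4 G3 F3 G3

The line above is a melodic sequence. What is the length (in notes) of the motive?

Try groups of 4 (3 cells in 12 notes):
E3 A2 G2 A2 | A3 D3 C3 D3 | D4 G3 F3 G3
Each cell is the previous one up a 4th — so the unit is 4 notes.

4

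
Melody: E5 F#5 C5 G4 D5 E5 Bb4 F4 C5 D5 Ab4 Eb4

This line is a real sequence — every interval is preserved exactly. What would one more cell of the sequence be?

The 4-note cells begin on E5, D5, C5 — each down a 2nd from the last.
From Bb4 the exact shape gives Bb4 C5 Gb4 Db4.

Bb4 C5 Gb4 Db4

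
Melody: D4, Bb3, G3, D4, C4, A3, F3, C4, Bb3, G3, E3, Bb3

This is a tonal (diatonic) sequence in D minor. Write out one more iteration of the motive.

A3 F3 D3 A3

The 4-note cells begin on D4, C4, Bb3 — each down a 2nd from the last.
From A3 the diatonic shape gives A3 F3 D3 A3.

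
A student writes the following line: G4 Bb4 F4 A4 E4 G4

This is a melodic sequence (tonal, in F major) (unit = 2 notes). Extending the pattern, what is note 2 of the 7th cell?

C4

Grouping in 2s, the 2nd note of each cell is Bb4, A4, G4.
Each moves down a 2nd. Continuing: F4 → E4 → D4 → C4.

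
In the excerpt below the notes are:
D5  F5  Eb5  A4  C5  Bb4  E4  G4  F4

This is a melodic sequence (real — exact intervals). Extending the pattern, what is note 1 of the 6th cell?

Grouping in 3s, the 1st note of each cell is D5, A4, E4.
Carrying that down a 4th forward: B3 → F#3 → C#3.

C#3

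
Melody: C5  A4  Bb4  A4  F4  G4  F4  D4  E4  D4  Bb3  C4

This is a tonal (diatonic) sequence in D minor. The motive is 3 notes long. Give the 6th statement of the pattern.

G3 E3 F3

Taking 3-note groups, the heads are C5, A4, F4, D4: the pattern moves down a 3rd.
Continuing the starts: Bb3 → G3.
Statement 6 starts on G3 and keeps the same diatonic contour: G3 E3 F3.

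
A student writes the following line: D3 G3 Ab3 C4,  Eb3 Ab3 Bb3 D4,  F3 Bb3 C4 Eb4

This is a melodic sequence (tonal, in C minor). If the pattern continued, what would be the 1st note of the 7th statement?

The unit is 4 notes. Position-1 pitches of the 3 shown cells: D3, Eb3, F3.
Each moves up a 2nd. Continuing: G3 → Ab3 → Bb3 → C4.

C4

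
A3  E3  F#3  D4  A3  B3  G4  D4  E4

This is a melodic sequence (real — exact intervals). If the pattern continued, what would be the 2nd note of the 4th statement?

Grouping in 3s, the 2nd note of each cell is E3, A3, D4.
Each moves up a 4th; the next is G4.

G4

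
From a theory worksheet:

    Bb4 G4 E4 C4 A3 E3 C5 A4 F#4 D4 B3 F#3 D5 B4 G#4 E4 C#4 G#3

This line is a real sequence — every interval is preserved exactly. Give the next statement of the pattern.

E5 C#5 A#4 F#4 D#4 A#3

With a 6-note motive the entries are Bb4, C5, D5, each up a 2nd from the previous.
From E5 the exact shape gives E5 C#5 A#4 F#4 D#4 A#3.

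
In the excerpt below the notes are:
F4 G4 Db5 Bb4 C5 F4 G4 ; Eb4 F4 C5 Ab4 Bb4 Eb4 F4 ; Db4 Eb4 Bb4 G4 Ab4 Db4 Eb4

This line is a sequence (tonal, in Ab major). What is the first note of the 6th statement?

Ab3

The 7-note cells begin on F4, Eb4, Db4 — each down a 2nd from the last.
Continuing: C4 → Bb3 → Ab3. Statement 6 starts on Ab3.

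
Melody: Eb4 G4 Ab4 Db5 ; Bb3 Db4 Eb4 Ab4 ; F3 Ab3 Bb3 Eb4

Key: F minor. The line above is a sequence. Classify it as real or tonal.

Every note is diatonic to F minor.
Cell 1 has +4 semitones from note 1 to 2, but cell 2 has +3 — the interval quality changes while the contour stays the same, which is the hallmark of a tonal sequence.

tonal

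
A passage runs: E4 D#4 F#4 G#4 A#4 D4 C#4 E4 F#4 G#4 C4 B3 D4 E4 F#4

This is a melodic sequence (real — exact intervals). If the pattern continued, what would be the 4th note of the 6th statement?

The unit is 5 notes. Position-4 pitches of the 3 shown cells: G#4, F#4, E4.
Carrying that down a 2nd forward: D4 → C4 → Bb3.

Bb3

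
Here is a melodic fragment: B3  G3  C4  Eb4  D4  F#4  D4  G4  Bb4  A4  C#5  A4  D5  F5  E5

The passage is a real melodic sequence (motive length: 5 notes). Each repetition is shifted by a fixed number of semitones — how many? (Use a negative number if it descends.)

7

With a 5-note motive the entries are B3, F#4, C#5, each up a 5th from the previous.
Counting half-steps from B3 to F#4: 7.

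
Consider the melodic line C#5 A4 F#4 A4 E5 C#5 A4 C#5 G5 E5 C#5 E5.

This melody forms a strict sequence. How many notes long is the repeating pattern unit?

12 notes total. Splitting into 3 groups of 4:
C#5 A4 F#4 A4 | E5 C#5 A4 C#5 | G5 E5 C#5 E5
Every group is a transposition up a 3rd of the one before; no shorter unit works.

4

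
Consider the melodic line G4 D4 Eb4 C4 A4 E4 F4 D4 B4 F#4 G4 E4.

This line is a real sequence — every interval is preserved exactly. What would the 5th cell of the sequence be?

Taking 4-note groups, the heads are G4, A4, B4: the pattern moves up a 2nd.
Continuing the starts: C#5 → D#5.
Statement 5 starts on D#5 and keeps the same exact contour: D#5 A#4 B4 G#4.

D#5 A#4 B4 G#4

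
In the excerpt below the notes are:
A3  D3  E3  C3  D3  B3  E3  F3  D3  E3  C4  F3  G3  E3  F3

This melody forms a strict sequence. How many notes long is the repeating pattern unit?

15 notes total. Splitting into 3 groups of 5:
A3 D3 E3 C3 D3 | B3 E3 F3 D3 E3 | C4 F3 G3 E3 F3
Every group is a transposition up a 2nd of the one before; no shorter unit works.

5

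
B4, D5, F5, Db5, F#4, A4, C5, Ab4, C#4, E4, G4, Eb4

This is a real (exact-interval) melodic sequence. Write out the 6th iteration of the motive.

A#2 C#3 E3 C3

Unit = 4 notes; the statements start on B4, F#4, C#4, moving down a 4th each time.
Carrying on: G#3 → D#3 → A#2.
From A#2 the exact shape gives A#2 C#3 E3 C3.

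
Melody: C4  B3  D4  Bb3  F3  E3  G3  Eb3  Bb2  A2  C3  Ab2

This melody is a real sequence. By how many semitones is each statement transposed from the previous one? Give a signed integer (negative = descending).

-7

Taking 4-note groups, the heads are C4, F3, Bb2: the pattern moves down a 5th.
C4 to F3 spans -7 semitones.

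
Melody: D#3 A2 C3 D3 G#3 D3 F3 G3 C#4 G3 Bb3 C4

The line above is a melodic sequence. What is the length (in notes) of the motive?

4

Try groups of 4 (3 cells in 12 notes):
D#3 A2 C3 D3 | G#3 D3 F3 G3 | C#4 G3 Bb3 C4
Every group is a transposition up a 4th of the one before; no shorter unit works.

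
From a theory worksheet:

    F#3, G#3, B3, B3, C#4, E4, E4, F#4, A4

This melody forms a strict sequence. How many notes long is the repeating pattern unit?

3

9 notes total. Splitting into 3 groups of 3:
F#3 G#3 B3 | B3 C#4 E4 | E4 F#4 A4
Every group is a transposition up a 4th of the one before; no shorter unit works.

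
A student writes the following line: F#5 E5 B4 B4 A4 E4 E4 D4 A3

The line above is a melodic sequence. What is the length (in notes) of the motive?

9 notes total. Splitting into 3 groups of 3:
F#5 E5 B4 | B4 A4 E4 | E4 D4 A3
Every group is a transposition down a 5th of the one before; no shorter unit works.

3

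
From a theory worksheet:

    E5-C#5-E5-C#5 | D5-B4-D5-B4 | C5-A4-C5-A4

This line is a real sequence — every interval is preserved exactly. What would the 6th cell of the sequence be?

The 4-note cells begin on E5, D5, C5 — each down a 2nd from the last.
Carrying on: Bb4 → Ab4 → Gb4.
Statement 6 starts on Gb4 and keeps the same exact contour: Gb4 Eb4 Gb4 Eb4.

Gb4 Eb4 Gb4 Eb4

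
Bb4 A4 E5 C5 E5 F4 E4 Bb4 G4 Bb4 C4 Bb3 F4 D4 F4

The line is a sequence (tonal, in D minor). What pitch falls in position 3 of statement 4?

The unit is 5 notes. Position-3 pitches of the 3 shown cells: E5, Bb4, F4.
From F4, down a 4th gives C4.

C4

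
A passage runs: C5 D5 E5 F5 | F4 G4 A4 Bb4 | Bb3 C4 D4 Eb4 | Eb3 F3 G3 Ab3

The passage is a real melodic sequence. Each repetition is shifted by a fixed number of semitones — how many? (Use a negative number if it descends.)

-7

Taking 4-note groups, the heads are C5, F4, Bb3, Eb3: the pattern moves down a 5th.
Counting half-steps from C5 to F4: -7.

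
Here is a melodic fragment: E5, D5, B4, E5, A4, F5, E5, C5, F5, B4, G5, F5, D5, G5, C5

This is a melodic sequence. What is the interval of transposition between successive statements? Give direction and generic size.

up a 2nd

Unit = 5 notes; the statements start on E5, F5, G5, moving up a 2nd each time.
E5 to F5 is up a 2nd.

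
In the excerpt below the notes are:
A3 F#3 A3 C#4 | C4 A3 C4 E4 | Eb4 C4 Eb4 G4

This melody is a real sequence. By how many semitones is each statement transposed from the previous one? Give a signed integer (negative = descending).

With a 4-note motive the entries are A3, C4, Eb4, each up a 3rd from the previous.
A3→C4 is 60 − 57 = 3 semitones.

3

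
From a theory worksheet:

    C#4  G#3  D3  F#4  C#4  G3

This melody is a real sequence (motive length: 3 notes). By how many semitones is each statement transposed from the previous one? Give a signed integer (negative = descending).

The 3-note cells begin on C#4, F#4 — each up a 4th from the last.
Counting half-steps from C#4 to F#4: 5.

5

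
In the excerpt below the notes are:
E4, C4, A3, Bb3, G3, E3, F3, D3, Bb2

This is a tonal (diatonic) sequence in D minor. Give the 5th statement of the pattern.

With a 3-note motive the entries are E4, Bb3, F3, each down a 4th from the previous.
Carrying on: C3 → G2.
From G2 the diatonic shape gives G2 E2 C2.

G2 E2 C2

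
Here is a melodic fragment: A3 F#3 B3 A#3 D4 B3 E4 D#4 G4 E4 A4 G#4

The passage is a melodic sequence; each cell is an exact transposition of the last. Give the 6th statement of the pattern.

Bb5 G5 C6 B5

Unit = 4 notes; the statements start on A3, D4, G4, moving up a 4th each time.
Extending up a 4th: C5 → F5 → Bb5.
From Bb5 the exact shape gives Bb5 G5 C6 B5.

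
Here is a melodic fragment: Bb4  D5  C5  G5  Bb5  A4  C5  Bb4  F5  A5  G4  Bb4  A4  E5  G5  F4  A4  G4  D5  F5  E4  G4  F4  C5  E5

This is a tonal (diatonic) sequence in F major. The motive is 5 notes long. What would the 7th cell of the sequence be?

C4 E4 D4 A4 C5

With a 5-note motive the entries are Bb4, A4, G4, F4, E4, each down a 2nd from the previous.
Extending down a 2nd: D4 → C4.
From C4 the diatonic shape gives C4 E4 D4 A4 C5.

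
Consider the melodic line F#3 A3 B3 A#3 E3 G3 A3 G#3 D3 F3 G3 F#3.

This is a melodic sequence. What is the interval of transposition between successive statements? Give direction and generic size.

Taking 4-note groups, the heads are F#3, E3, D3: the pattern moves down a 2nd.
From F#3 to E3: down a 2nd.

down a 2nd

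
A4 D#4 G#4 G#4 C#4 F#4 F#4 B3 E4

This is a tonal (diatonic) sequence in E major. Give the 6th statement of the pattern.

Taking 3-note groups, the heads are A4, G#4, F#4: the pattern moves down a 2nd.
Carrying on: E4 → D#4 → C#4.
Statement 6 starts on C#4 and keeps the same diatonic contour: C#4 F#3 B3.

C#4 F#3 B3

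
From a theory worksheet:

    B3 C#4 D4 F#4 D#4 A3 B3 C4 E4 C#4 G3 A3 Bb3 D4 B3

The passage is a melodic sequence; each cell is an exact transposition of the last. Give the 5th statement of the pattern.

Unit = 5 notes; the statements start on B3, A3, G3, moving down a 2nd each time.
Continuing the starts: F3 → Eb3.
So cell 5 is Eb3 F3 Gb3 Bb3 G3.

Eb3 F3 Gb3 Bb3 G3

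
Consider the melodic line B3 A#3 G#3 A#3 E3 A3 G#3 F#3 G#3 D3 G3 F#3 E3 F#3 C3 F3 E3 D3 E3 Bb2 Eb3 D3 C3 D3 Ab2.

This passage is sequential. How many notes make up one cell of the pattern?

5

There are 25 notes; a 5-note unit gives 5 cells:
B3 A#3 G#3 A#3 E3 | A3 G#3 F#3 G#3 D3 | G3 F#3 E3 F#3 C3 | F3 E3 D3 E3 Bb2 | Eb3 D3 C3 D3 Ab2
That's a consistent down a 2nd shift per cell, and no other grouping gives one.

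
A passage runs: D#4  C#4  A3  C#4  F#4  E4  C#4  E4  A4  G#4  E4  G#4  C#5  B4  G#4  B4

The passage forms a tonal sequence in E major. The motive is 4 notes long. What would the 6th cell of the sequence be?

Taking 4-note groups, the heads are D#4, F#4, A4, C#5: the pattern moves up a 3rd.
Extending up a 3rd: E5 → G#5.
Statement 6 starts on G#5 and keeps the same diatonic contour: G#5 F#5 D#5 F#5.

G#5 F#5 D#5 F#5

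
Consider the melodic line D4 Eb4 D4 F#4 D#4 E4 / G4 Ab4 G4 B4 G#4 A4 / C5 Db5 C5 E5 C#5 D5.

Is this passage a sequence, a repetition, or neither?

Each 6-note cell is the previous one transposed up a 4th.

sequence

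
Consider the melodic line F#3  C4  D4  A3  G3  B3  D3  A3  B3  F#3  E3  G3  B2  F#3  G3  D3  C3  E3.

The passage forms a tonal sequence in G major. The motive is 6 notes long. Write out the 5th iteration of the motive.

E2 B2 C3 G2 F#2 A2

The 6-note cells begin on F#3, D3, B2 — each down a 3rd from the last.
Continuing the starts: G2 → E2.
Statement 5 starts on E2 and keeps the same diatonic contour: E2 B2 C3 G2 F#2 A2.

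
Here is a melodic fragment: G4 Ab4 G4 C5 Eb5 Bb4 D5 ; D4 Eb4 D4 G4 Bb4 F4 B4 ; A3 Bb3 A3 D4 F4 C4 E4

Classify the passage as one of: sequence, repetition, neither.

Note 7 of cell 2 is B4; if this were a sequence it would be A4. No unit length gives a consistent transposition pattern.

neither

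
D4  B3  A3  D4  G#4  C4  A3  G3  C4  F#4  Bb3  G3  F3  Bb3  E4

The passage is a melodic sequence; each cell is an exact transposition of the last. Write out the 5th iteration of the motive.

Gb3 Eb3 Db3 Gb3 C4

Taking 5-note groups, the heads are D4, C4, Bb3: the pattern moves down a 2nd.
Extending down a 2nd: Ab3 → Gb3.
So cell 5 is Gb3 Eb3 Db3 Gb3 C4.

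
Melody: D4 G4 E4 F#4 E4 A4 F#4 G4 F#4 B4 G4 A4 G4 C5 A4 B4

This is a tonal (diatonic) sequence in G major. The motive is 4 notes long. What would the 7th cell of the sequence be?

The 4-note cells begin on D4, E4, F#4, G4 — each up a 2nd from the last.
Carrying on: A4 → B4 → C5.
Statement 7 starts on C5 and keeps the same diatonic contour: C5 F#5 D5 E5.

C5 F#5 D5 E5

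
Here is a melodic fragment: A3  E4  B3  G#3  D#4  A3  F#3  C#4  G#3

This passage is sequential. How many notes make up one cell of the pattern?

3

There are 9 notes; a 3-note unit gives 3 cells:
A3 E4 B3 | G#3 D#4 A3 | F#3 C#4 G#3
Every group is a transposition down a 2nd of the one before; no shorter unit works.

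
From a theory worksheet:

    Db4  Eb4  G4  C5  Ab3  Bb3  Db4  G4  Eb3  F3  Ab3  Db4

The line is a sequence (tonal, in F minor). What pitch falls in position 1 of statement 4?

Grouping in 4s, the 1st note of each cell is Db4, Ab3, Eb3.
From Eb3, down a 4th gives Bb2.

Bb2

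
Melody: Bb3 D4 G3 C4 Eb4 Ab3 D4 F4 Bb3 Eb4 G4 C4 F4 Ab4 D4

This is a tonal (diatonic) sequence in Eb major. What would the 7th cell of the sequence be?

Ab4 C5 F4

With a 3-note motive the entries are Bb3, C4, D4, Eb4, F4, each up a 2nd from the previous.
Extending up a 2nd: G4 → Ab4.
Statement 7 starts on Ab4 and keeps the same diatonic contour: Ab4 C5 F4.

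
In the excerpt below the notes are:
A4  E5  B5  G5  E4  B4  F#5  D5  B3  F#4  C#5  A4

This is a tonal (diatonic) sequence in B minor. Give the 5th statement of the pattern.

With a 4-note motive the entries are A4, E4, B3, each down a 4th from the previous.
Carrying on: F#3 → C#3.
From C#3 the diatonic shape gives C#3 G3 D4 B3.

C#3 G3 D4 B3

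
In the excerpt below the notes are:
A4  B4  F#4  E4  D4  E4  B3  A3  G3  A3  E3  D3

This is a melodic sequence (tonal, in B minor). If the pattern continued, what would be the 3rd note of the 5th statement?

With 4-note cells, note 3 of each statement runs F#4, B3, E3.
Each moves down a 5th. Continuing: A2 → D2.

D2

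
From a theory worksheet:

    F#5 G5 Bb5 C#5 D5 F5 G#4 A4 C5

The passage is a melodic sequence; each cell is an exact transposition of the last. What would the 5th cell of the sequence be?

A#3 B3 D4

Unit = 3 notes; the statements start on F#5, C#5, G#4, moving down a 4th each time.
Carrying on: D#4 → A#3.
So cell 5 is A#3 B3 D4.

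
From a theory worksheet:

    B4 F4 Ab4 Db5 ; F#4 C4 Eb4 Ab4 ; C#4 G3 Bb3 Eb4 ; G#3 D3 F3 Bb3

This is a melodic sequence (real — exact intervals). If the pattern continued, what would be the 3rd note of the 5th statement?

C3

The unit is 4 notes. Position-3 pitches of the 4 shown cells: Ab4, Eb4, Bb3, F3.
Each moves down a 4th; the next is C3.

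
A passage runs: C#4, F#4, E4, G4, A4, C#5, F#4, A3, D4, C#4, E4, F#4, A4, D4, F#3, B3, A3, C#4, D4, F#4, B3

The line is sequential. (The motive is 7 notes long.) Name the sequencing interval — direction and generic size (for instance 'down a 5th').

The 7-note cells begin on C#4, A3, F#3 — each down a 3rd from the last.
From C#4 to A3: down a 3rd.

down a 3rd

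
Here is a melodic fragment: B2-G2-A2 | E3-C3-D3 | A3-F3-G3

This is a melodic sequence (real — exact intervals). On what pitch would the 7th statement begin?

F5

Taking 3-note groups, the heads are B2, E3, A3: the pattern moves up a 4th.
Continuing: D4 → G4 → C5 → F5. Statement 7 starts on F5.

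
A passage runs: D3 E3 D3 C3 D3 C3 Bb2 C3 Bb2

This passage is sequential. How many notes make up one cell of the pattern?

9 notes total. Splitting into 3 groups of 3:
D3 E3 D3 | C3 D3 C3 | Bb2 C3 Bb2
Each cell is the previous one down a 2nd — so the unit is 3 notes.

3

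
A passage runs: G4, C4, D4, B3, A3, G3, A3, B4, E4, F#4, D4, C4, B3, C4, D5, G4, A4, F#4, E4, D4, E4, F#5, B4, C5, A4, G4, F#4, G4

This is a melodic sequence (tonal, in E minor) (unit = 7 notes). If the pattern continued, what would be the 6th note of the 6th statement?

C5

The unit is 7 notes. Position-6 pitches of the 4 shown cells: G3, B3, D4, F#4.
Carrying that up a 3rd forward: A4 → C5.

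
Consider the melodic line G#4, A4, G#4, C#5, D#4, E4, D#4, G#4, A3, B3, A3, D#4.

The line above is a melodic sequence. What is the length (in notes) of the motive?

4

There are 12 notes; a 4-note unit gives 3 cells:
G#4 A4 G#4 C#5 | D#4 E4 D#4 G#4 | A3 B3 A3 D#4
Each cell is the previous one down a 4th — so the unit is 4 notes.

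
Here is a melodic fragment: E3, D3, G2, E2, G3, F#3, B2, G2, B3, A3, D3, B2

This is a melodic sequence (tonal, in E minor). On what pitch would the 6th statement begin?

Taking 4-note groups, the heads are E3, G3, B3: the pattern moves up a 3rd.
Extending the heads up a 3rd: D4 → F#4 → A4.

A4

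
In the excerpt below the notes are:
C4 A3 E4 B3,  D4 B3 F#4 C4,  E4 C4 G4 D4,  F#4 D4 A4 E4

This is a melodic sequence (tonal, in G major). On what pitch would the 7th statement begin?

The 4-note cells begin on C4, D4, E4, F#4 — each up a 2nd from the last.
Extending the heads up a 2nd: G4 → A4 → B4.

B4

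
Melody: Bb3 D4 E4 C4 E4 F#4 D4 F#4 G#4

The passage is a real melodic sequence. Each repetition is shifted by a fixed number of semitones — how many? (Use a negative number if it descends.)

With a 3-note motive the entries are Bb3, C4, D4, each up a 2nd from the previous.
Bb3 to C4 spans +2 semitones.

2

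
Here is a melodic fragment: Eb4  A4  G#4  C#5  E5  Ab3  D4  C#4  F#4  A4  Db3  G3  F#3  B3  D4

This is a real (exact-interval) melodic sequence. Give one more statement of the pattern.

Gb2 C3 B2 E3 G3

Unit = 5 notes; the statements start on Eb4, Ab3, Db3, moving down a 5th each time.
So cell 4 is Gb2 C3 B2 E3 G3.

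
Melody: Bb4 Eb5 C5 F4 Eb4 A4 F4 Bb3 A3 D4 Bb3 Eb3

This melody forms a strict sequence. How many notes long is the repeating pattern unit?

4

There are 12 notes; a 4-note unit gives 3 cells:
Bb4 Eb5 C5 F4 | Eb4 A4 F4 Bb3 | A3 D4 Bb3 Eb3
That's a consistent down a 5th shift per cell, and no other grouping gives one.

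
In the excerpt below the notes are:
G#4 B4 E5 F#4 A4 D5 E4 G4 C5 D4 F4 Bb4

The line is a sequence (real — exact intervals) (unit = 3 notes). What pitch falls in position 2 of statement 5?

With 3-note cells, note 2 of each statement runs B4, A4, G4, F4.
One more down a 2nd gives Eb4.

Eb4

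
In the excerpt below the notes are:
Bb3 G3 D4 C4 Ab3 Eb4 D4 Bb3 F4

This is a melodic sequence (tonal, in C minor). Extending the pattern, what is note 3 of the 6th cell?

Grouping in 3s, the 3rd note of each cell is D4, Eb4, F4.
Each moves up a 2nd. Continuing: G4 → Ab4 → Bb4.

Bb4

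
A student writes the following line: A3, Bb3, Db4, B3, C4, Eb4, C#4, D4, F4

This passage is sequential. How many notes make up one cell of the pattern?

3

Try groups of 3 (3 cells in 9 notes):
A3 Bb3 Db4 | B3 C4 Eb4 | C#4 D4 F4
Every group is a transposition up a 2nd of the one before; no shorter unit works.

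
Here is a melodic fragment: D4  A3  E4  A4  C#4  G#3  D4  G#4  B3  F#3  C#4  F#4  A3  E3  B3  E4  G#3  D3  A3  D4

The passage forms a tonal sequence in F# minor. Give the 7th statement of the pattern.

E3 B2 F#3 B3

The 4-note cells begin on D4, C#4, B3, A3, G#3 — each down a 2nd from the last.
Extending down a 2nd: F#3 → E3.
Statement 7 starts on E3 and keeps the same diatonic contour: E3 B2 F#3 B3.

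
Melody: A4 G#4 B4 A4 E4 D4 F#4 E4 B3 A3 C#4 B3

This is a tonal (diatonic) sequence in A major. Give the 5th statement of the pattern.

Unit = 4 notes; the statements start on A4, E4, B3, moving down a 4th each time.
Carrying on: F#3 → C#3.
So cell 5 is C#3 B2 D3 C#3.

C#3 B2 D3 C#3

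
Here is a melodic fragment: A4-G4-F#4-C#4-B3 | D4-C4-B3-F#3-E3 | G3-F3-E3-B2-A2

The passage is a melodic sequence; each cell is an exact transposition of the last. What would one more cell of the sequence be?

C3 Bb2 A2 E2 D2

With a 5-note motive the entries are A4, D4, G3, each down a 5th from the previous.
So cell 4 is C3 Bb2 A2 E2 D2.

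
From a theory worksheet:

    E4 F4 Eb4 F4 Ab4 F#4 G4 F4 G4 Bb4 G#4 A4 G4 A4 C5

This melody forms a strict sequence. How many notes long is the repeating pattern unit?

5

There are 15 notes; a 5-note unit gives 3 cells:
E4 F4 Eb4 F4 Ab4 | F#4 G4 F4 G4 Bb4 | G#4 A4 G4 A4 C5
Each cell is the previous one up a 2nd — so the unit is 5 notes.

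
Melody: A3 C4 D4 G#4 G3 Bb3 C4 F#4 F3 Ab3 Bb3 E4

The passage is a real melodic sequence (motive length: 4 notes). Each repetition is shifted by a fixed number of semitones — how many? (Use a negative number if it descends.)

With a 4-note motive the entries are A3, G3, F3, each down a 2nd from the previous.
Counting half-steps from A3 to G3: -2.

-2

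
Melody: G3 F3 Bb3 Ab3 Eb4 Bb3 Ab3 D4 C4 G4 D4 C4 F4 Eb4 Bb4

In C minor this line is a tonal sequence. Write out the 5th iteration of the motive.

The 5-note cells begin on G3, Bb3, D4 — each up a 3rd from the last.
Extending up a 3rd: F4 → Ab4.
From Ab4 the diatonic shape gives Ab4 G4 C5 Bb4 F5.

Ab4 G4 C5 Bb4 F5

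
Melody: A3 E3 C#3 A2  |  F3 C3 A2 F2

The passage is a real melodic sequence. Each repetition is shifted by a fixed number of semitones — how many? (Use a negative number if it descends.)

The 4-note cells begin on A3, F3 — each down a 3rd from the last.
A3→F3 is 53 − 57 = -4 semitones.

-4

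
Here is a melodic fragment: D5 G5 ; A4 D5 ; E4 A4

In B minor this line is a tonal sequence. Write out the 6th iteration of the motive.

C#3 F#3

With a 2-note motive the entries are D5, A4, E4, each down a 4th from the previous.
Extending down a 4th: B3 → F#3 → C#3.
Statement 6 starts on C#3 and keeps the same diatonic contour: C#3 F#3.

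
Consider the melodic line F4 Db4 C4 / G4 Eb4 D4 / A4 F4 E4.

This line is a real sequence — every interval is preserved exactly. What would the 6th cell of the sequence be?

Taking 3-note groups, the heads are F4, G4, A4: the pattern moves up a 2nd.
Extending up a 2nd: B4 → C#5 → D#5.
From D#5 the exact shape gives D#5 B4 A#4.

D#5 B4 A#4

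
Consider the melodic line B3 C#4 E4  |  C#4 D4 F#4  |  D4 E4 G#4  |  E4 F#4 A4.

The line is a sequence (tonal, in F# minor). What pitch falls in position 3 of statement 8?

E5

The unit is 3 notes. Position-3 pitches of the 4 shown cells: E4, F#4, G#4, A4.
Carrying that up a 2nd forward: B4 → C#5 → D5 → E5.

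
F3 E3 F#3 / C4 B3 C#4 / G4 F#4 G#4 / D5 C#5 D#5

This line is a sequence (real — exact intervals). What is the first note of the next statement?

A5

With a 3-note motive the entries are F3, C4, G4, D5, each up a 5th from the previous.
The next head, up a 5th from D5, is A5.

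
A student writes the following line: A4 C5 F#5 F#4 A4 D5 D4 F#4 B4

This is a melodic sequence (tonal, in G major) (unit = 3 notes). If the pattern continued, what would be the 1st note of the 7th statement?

C3

With 3-note cells, note 1 of each statement runs A4, F#4, D4.
Each moves down a 3rd. Continuing: B3 → G3 → E3 → C3.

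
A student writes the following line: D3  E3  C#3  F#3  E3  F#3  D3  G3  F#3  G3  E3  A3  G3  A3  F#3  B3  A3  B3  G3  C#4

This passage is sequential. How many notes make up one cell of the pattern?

Try groups of 4 (5 cells in 20 notes):
D3 E3 C#3 F#3 | E3 F#3 D3 G3 | F#3 G3 E3 A3 | G3 A3 F#3 B3 | A3 B3 G3 C#4
Each cell is the previous one up a 2nd — so the unit is 4 notes.

4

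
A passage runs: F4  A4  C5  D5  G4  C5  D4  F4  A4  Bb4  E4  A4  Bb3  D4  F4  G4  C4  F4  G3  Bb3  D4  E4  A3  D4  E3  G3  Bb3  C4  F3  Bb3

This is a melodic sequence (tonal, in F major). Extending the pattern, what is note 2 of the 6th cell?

With 6-note cells, note 2 of each statement runs A4, F4, D4, Bb3, G3.
Each moves down a 3rd; the next is E3.

E3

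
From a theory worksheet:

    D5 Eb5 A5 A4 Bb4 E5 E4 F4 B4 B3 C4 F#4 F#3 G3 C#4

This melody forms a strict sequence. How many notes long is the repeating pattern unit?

15 notes total. Splitting into 5 groups of 3:
D5 Eb5 A5 | A4 Bb4 E5 | E4 F4 B4 | B3 C4 F#4 | F#3 G3 C#4
Each cell is the previous one down a 4th — so the unit is 3 notes.

3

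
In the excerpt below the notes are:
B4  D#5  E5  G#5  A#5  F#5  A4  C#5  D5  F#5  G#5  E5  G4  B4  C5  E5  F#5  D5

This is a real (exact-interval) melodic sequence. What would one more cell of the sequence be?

F4 A4 Bb4 D5 E5 C5

The 6-note cells begin on B4, A4, G4 — each down a 2nd from the last.
From F4 the exact shape gives F4 A4 Bb4 D5 E5 C5.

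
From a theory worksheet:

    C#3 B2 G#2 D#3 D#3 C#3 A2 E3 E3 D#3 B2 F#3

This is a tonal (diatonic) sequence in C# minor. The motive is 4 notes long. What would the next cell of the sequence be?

The 4-note cells begin on C#3, D#3, E3 — each up a 2nd from the last.
From F#3 the diatonic shape gives F#3 E3 C#3 G#3.

F#3 E3 C#3 G#3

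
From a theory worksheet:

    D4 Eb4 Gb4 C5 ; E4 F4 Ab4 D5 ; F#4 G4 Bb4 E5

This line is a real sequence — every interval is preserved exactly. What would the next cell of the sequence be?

With a 4-note motive the entries are D4, E4, F#4, each up a 2nd from the previous.
So cell 4 is G#4 A4 C5 F#5.

G#4 A4 C5 F#5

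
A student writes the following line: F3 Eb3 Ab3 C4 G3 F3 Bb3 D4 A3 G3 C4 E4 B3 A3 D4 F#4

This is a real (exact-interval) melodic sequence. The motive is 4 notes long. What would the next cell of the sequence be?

C#4 B3 E4 G#4

The 4-note cells begin on F3, G3, A3, B3 — each up a 2nd from the last.
So cell 5 is C#4 B3 E4 G#4.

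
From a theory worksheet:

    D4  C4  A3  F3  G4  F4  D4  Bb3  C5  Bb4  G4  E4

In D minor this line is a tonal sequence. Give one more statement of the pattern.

F5 E5 C5 A4

The 4-note cells begin on D4, G4, C5 — each up a 4th from the last.
So cell 4 is F5 E5 C5 A4.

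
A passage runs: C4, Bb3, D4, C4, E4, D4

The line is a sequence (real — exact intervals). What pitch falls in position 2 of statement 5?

With 2-note cells, note 2 of each statement runs Bb3, C4, D4.
Each moves up a 2nd. Continuing: E4 → F#4.

F#4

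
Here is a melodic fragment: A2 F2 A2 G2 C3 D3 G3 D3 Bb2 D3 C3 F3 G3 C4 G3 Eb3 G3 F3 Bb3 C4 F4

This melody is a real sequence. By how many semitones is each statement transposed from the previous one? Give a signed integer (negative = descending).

5

The 7-note cells begin on A2, D3, G3 — each up a 4th from the last.
Counting half-steps from A2 to D3: 5.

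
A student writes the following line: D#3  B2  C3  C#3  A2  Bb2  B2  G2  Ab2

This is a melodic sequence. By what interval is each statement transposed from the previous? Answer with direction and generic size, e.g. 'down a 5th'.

down a 2nd

The 3-note cells begin on D#3, C#3, B2 — each down a 2nd from the last.
From D#3 to C#3: down a 2nd.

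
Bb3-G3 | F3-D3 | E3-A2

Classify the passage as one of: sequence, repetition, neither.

neither

Note 1 of cell 3 is E3; if this were a sequence it would be C3. No unit length gives a consistent transposition pattern.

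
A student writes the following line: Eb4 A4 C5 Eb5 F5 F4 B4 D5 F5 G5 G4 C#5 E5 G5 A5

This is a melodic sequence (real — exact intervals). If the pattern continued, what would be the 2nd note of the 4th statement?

D#5

With 5-note cells, note 2 of each statement runs A4, B4, C#5.
From C#5, up a 2nd gives D#5.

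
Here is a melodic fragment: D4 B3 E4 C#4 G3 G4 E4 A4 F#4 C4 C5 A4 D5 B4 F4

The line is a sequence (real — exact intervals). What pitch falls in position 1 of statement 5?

Bb5

With 5-note cells, note 1 of each statement runs D4, G4, C5.
Carrying that up a 4th forward: F5 → Bb5.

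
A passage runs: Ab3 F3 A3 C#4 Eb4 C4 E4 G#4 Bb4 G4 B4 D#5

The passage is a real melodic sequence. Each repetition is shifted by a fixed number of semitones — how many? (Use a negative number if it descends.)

With a 4-note motive the entries are Ab3, Eb4, Bb4, each up a 5th from the previous.
Ab3 to Eb4 spans +7 semitones.

7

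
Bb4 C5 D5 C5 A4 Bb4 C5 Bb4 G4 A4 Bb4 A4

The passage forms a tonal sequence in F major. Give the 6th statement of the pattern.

D4 E4 F4 E4

Taking 4-note groups, the heads are Bb4, A4, G4: the pattern moves down a 2nd.
Extending down a 2nd: F4 → E4 → D4.
So cell 6 is D4 E4 F4 E4.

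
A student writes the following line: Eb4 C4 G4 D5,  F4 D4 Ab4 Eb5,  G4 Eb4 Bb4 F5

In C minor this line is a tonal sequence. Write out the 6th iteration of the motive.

Taking 4-note groups, the heads are Eb4, F4, G4: the pattern moves up a 2nd.
Continuing the starts: Ab4 → Bb4 → C5.
Statement 6 starts on C5 and keeps the same diatonic contour: C5 Ab4 Eb5 Bb5.

C5 Ab4 Eb5 Bb5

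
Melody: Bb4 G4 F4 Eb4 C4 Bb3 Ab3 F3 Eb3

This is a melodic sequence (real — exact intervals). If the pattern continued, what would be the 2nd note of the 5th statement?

Eb2

Grouping in 3s, the 2nd note of each cell is G4, C4, F3.
Each moves down a 5th. Continuing: Bb2 → Eb2.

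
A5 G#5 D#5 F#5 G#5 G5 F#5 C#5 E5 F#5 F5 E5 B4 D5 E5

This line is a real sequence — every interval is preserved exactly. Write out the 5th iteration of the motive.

Db5 C5 G4 Bb4 C5

Taking 5-note groups, the heads are A5, G5, F5: the pattern moves down a 2nd.
Extending down a 2nd: Eb5 → Db5.
Statement 5 starts on Db5 and keeps the same exact contour: Db5 C5 G4 Bb4 C5.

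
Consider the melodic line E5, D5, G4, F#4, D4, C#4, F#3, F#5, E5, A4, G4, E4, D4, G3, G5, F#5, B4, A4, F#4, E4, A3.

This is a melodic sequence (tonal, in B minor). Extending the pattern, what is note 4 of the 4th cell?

Grouping in 7s, the 4th note of each cell is F#4, G4, A4.
Each moves up a 2nd; the next is B4.

B4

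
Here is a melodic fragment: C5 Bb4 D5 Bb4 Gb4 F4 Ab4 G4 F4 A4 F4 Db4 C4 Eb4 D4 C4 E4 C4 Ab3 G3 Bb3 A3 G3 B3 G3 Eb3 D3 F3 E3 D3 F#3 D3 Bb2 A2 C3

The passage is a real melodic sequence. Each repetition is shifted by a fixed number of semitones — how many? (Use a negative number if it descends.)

The 7-note cells begin on C5, G4, D4, A3, E3 — each down a 4th from the last.
C5→G4 is 67 − 72 = -5 semitones.

-5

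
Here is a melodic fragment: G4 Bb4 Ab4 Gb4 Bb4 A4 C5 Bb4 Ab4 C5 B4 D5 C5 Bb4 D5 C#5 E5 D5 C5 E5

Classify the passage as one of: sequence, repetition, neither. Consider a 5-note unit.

Each 5-note cell is the previous one transposed up a 2nd.

sequence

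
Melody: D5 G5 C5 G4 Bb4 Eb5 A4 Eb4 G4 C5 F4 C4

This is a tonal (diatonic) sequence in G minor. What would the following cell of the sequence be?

Eb4 A4 D4 A3

The 4-note cells begin on D5, Bb4, G4 — each down a 3rd from the last.
So cell 4 is Eb4 A4 D4 A3.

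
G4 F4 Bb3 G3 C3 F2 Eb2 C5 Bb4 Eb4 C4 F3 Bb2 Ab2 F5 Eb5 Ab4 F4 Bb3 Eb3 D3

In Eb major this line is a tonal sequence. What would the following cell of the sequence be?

Bb5 Ab5 D5 Bb4 Eb4 Ab3 G3

Taking 7-note groups, the heads are G4, C5, F5: the pattern moves up a 4th.
Statement 4 starts on Bb5 and keeps the same diatonic contour: Bb5 Ab5 D5 Bb4 Eb4 Ab3 G3.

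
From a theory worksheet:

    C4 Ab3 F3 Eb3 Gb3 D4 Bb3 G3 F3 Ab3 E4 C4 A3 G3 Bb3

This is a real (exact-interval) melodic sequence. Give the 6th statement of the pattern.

A#4 F#4 D#4 C#4 E4

Unit = 5 notes; the statements start on C4, D4, E4, moving up a 2nd each time.
Continuing the starts: F#4 → G#4 → A#4.
From A#4 the exact shape gives A#4 F#4 D#4 C#4 E4.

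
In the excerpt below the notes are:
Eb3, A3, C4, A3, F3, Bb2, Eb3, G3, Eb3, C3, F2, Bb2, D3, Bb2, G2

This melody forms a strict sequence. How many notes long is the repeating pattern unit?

5

There are 15 notes; a 5-note unit gives 3 cells:
Eb3 A3 C4 A3 F3 | Bb2 Eb3 G3 Eb3 C3 | F2 Bb2 D3 Bb2 G2
Each cell is the previous one down a 4th — so the unit is 5 notes.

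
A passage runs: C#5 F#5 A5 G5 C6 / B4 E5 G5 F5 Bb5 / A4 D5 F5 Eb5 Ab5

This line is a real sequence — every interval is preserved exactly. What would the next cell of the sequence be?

Unit = 5 notes; the statements start on C#5, B4, A4, moving down a 2nd each time.
From G4 the exact shape gives G4 C5 Eb5 Db5 Gb5.

G4 C5 Eb5 Db5 Gb5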